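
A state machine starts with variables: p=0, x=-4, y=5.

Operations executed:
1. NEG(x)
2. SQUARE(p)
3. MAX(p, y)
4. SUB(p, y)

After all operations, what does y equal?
y = 5

Tracing execution:
Step 1: NEG(x) → y = 5
Step 2: SQUARE(p) → y = 5
Step 3: MAX(p, y) → y = 5
Step 4: SUB(p, y) → y = 5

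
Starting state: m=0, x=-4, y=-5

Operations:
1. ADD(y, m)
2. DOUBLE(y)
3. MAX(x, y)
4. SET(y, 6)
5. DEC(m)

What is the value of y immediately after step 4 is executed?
y = 6

Tracing y through execution:
Initial: y = -5
After step 1 (ADD(y, m)): y = -5
After step 2 (DOUBLE(y)): y = -10
After step 3 (MAX(x, y)): y = -10
After step 4 (SET(y, 6)): y = 6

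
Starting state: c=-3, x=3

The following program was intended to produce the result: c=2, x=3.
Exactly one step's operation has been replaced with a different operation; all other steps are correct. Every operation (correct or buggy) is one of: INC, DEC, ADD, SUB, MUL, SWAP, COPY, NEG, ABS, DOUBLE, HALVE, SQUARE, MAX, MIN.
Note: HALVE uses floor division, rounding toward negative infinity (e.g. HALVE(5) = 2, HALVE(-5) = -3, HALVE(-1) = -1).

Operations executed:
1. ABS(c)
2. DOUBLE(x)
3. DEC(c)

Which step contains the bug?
Step 2

Trace with buggy code:
Initial: c=-3, x=3
After step 1: c=3, x=3
After step 2: c=3, x=6
After step 3: c=2, x=6
Actual final c=2, x=6 ≠ expected c=2, x=3.
Step 2 is the only position where a single-operation replacement can produce the expected result.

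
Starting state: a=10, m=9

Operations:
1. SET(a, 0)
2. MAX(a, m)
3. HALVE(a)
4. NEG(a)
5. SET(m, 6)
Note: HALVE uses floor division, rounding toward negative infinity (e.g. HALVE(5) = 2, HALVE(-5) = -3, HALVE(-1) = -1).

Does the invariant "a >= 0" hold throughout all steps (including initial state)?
No, violated after step 4

The invariant is violated after step 4.

State at each step:
Initial: a=10, m=9
After step 1: a=0, m=9
After step 2: a=9, m=9
After step 3: a=4, m=9
After step 4: a=-4, m=9
After step 5: a=-4, m=6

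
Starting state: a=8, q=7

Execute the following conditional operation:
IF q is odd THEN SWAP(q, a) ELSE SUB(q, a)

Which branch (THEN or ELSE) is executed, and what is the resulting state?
Branch: THEN, Final state: a=7, q=8

Evaluating condition: q is odd
Condition is True, so THEN branch executes
After SWAP(q, a): a=7, q=8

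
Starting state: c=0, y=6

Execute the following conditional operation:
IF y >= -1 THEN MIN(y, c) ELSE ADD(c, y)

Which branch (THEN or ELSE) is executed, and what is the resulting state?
Branch: THEN, Final state: c=0, y=0

Evaluating condition: y >= -1
y = 6
Condition is True, so THEN branch executes
After MIN(y, c): c=0, y=0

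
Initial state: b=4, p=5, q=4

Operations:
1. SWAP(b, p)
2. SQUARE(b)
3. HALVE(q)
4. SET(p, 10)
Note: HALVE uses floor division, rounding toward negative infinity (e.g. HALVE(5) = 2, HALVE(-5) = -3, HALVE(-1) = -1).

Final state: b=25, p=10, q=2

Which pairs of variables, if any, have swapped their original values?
None

Comparing initial and final values:
q: 4 → 2
p: 5 → 10
b: 4 → 25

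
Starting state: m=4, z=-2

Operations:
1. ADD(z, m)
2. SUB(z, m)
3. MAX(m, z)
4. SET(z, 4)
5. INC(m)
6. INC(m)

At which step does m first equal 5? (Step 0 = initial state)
Step 5

Tracing m:
Initial: m = 4
After step 1: m = 4
After step 2: m = 4
After step 3: m = 4
After step 4: m = 4
After step 5: m = 5 ← first occurrence
After step 6: m = 6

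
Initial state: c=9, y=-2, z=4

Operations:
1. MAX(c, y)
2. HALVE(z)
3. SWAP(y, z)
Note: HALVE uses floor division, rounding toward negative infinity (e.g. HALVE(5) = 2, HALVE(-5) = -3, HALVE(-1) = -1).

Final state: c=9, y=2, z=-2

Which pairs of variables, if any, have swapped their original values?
None

Comparing initial and final values:
z: 4 → -2
y: -2 → 2
c: 9 → 9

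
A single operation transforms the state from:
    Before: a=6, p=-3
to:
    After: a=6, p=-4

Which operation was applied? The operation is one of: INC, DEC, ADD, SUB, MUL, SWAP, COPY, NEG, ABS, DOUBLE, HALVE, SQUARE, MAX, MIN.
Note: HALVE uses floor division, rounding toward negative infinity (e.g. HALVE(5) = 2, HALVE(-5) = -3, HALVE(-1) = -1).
DEC(p)

Analyzing the change:
Before: a=6, p=-3
After: a=6, p=-4
Variable p changed from -3 to -4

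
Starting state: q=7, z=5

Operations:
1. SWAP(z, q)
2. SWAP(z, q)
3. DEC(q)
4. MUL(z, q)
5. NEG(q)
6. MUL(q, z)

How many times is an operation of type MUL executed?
2

Counting MUL operations:
Step 4: MUL(z, q) ← MUL
Step 6: MUL(q, z) ← MUL
Total: 2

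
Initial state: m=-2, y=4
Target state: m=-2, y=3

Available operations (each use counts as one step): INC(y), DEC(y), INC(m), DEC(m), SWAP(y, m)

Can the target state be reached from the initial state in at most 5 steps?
Yes

Path (1 step): DEC(y)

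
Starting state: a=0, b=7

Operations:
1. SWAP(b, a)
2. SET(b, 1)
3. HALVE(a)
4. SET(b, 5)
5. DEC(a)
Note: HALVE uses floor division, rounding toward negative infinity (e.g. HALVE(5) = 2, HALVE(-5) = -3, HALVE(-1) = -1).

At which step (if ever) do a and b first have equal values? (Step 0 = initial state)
Never

a and b never become equal during execution.

Comparing values at each step:
Initial: a=0, b=7
After step 1: a=7, b=0
After step 2: a=7, b=1
After step 3: a=3, b=1
After step 4: a=3, b=5
After step 5: a=2, b=5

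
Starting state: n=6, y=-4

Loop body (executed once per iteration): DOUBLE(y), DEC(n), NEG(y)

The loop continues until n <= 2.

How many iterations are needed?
4

Tracing iterations:
Initial: n=6, y=-4
After iteration 1: n=5, y=8
After iteration 2: n=4, y=-16
After iteration 3: n=3, y=32
After iteration 4: n=2, y=-64
n <= 2 now holds, so the loop exits after 4 iterations.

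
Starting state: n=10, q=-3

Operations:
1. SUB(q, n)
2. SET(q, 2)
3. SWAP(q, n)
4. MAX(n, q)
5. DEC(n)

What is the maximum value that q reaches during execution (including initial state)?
10

Values of q at each step:
Initial: q = -3
After step 1: q = -13
After step 2: q = 2
After step 3: q = 10 ← maximum
After step 4: q = 10
After step 5: q = 10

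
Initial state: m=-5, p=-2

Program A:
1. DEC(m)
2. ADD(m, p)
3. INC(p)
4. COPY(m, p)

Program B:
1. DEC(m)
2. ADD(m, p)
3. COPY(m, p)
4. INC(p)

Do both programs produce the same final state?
No

Program A final state: m=-1, p=-1
Program B final state: m=-2, p=-1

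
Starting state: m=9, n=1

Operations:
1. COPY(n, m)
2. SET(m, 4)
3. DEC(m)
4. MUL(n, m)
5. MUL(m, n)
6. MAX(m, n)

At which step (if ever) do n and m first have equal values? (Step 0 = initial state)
Step 1

n and m first become equal after step 1.

Comparing values at each step:
Initial: n=1, m=9
After step 1: n=9, m=9 ← equal!
After step 2: n=9, m=4
After step 3: n=9, m=3
After step 4: n=27, m=3
After step 5: n=27, m=81
After step 6: n=27, m=81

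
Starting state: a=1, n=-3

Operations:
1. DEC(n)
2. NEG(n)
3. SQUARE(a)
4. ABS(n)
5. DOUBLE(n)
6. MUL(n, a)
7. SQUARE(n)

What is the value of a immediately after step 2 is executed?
a = 1

Tracing a through execution:
Initial: a = 1
After step 1 (DEC(n)): a = 1
After step 2 (NEG(n)): a = 1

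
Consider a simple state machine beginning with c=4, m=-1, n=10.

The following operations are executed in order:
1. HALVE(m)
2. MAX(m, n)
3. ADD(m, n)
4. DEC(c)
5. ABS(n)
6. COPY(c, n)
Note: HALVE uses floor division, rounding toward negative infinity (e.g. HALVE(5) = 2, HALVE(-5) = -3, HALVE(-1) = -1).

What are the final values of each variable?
{c: 10, m: 20, n: 10}

Step-by-step execution:
Initial: c=4, m=-1, n=10
After step 1 (HALVE(m)): c=4, m=-1, n=10
After step 2 (MAX(m, n)): c=4, m=10, n=10
After step 3 (ADD(m, n)): c=4, m=20, n=10
After step 4 (DEC(c)): c=3, m=20, n=10
After step 5 (ABS(n)): c=3, m=20, n=10
After step 6 (COPY(c, n)): c=10, m=20, n=10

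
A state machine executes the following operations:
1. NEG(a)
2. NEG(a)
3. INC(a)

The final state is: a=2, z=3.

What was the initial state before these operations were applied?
a=1, z=3

Working backwards:
Final state: a=2, z=3
Before step 3 (INC(a)): a=1, z=3
Before step 2 (NEG(a)): a=-1, z=3
Before step 1 (NEG(a)): a=1, z=3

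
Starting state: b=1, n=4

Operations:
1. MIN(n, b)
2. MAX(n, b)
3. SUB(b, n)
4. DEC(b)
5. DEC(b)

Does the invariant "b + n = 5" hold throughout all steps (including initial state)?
No, violated after step 1

The invariant is violated after step 1.

State at each step:
Initial: b=1, n=4
After step 1: b=1, n=1
After step 2: b=1, n=1
After step 3: b=0, n=1
After step 4: b=-1, n=1
After step 5: b=-2, n=1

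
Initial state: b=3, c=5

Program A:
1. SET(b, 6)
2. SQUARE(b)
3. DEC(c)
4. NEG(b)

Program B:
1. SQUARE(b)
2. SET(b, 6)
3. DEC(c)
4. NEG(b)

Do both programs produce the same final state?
No

Program A final state: b=-36, c=4
Program B final state: b=-6, c=4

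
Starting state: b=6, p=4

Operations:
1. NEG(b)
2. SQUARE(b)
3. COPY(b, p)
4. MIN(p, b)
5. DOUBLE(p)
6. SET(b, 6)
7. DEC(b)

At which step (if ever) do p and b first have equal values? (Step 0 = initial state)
Step 3

p and b first become equal after step 3.

Comparing values at each step:
Initial: p=4, b=6
After step 1: p=4, b=-6
After step 2: p=4, b=36
After step 3: p=4, b=4 ← equal!
After step 4: p=4, b=4 ← equal!
After step 5: p=8, b=4
After step 6: p=8, b=6
After step 7: p=8, b=5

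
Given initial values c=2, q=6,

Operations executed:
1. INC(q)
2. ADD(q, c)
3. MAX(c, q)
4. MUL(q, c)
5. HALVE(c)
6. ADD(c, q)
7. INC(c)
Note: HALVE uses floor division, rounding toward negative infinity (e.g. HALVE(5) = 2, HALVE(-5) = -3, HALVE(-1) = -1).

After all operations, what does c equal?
c = 86

Tracing execution:
Step 1: INC(q) → c = 2
Step 2: ADD(q, c) → c = 2
Step 3: MAX(c, q) → c = 9
Step 4: MUL(q, c) → c = 9
Step 5: HALVE(c) → c = 4
Step 6: ADD(c, q) → c = 85
Step 7: INC(c) → c = 86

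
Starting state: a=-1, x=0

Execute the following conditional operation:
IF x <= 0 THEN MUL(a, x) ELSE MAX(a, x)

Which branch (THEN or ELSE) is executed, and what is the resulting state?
Branch: THEN, Final state: a=0, x=0

Evaluating condition: x <= 0
x = 0
Condition is True, so THEN branch executes
After MUL(a, x): a=0, x=0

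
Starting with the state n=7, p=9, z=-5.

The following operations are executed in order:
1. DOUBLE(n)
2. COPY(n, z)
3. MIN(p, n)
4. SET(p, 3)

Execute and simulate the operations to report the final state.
{n: -5, p: 3, z: -5}

Step-by-step execution:
Initial: n=7, p=9, z=-5
After step 1 (DOUBLE(n)): n=14, p=9, z=-5
After step 2 (COPY(n, z)): n=-5, p=9, z=-5
After step 3 (MIN(p, n)): n=-5, p=-5, z=-5
After step 4 (SET(p, 3)): n=-5, p=3, z=-5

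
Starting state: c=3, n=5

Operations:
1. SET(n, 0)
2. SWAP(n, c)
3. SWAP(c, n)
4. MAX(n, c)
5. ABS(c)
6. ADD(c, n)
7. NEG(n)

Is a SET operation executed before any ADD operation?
Yes

First SET: step 1
First ADD: step 6
Since 1 < 6, SET comes first.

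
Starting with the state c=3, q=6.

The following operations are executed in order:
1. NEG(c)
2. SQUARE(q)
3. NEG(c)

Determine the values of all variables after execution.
{c: 3, q: 36}

Step-by-step execution:
Initial: c=3, q=6
After step 1 (NEG(c)): c=-3, q=6
After step 2 (SQUARE(q)): c=-3, q=36
After step 3 (NEG(c)): c=3, q=36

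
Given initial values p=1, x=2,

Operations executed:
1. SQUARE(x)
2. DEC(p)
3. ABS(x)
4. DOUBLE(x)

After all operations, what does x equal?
x = 8

Tracing execution:
Step 1: SQUARE(x) → x = 4
Step 2: DEC(p) → x = 4
Step 3: ABS(x) → x = 4
Step 4: DOUBLE(x) → x = 8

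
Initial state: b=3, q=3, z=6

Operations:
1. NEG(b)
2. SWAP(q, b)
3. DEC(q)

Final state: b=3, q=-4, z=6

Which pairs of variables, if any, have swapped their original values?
None

Comparing initial and final values:
z: 6 → 6
q: 3 → -4
b: 3 → 3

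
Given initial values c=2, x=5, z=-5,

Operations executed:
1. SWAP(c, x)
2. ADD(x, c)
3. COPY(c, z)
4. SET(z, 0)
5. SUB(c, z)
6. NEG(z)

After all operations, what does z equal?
z = 0

Tracing execution:
Step 1: SWAP(c, x) → z = -5
Step 2: ADD(x, c) → z = -5
Step 3: COPY(c, z) → z = -5
Step 4: SET(z, 0) → z = 0
Step 5: SUB(c, z) → z = 0
Step 6: NEG(z) → z = 0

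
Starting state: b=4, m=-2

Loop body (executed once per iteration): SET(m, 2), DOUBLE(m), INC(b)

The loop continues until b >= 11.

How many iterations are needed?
7

Tracing iterations:
Initial: b=4, m=-2
After iteration 1: b=5, m=4
After iteration 2: b=6, m=4
After iteration 3: b=7, m=4
After iteration 4: b=8, m=4
After iteration 5: b=9, m=4
After iteration 6: b=10, m=4
After iteration 7: b=11, m=4
b >= 11 now holds, so the loop exits after 7 iterations.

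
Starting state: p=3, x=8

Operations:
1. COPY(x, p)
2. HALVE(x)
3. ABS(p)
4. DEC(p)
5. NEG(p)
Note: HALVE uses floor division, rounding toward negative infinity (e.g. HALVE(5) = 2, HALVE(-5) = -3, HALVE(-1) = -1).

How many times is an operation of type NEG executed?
1

Counting NEG operations:
Step 5: NEG(p) ← NEG
Total: 1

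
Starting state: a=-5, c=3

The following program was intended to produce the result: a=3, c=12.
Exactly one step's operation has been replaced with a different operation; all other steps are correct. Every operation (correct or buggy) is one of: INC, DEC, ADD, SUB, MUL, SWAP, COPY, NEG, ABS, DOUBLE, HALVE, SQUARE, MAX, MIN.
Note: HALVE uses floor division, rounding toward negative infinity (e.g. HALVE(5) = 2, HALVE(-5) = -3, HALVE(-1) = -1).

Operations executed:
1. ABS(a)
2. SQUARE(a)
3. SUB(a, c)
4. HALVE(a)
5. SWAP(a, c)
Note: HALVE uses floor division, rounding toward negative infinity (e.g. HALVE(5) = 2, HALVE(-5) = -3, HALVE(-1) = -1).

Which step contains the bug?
Step 3

Trace with buggy code:
Initial: a=-5, c=3
After step 1: a=5, c=3
After step 2: a=25, c=3
After step 3: a=22, c=3
After step 4: a=11, c=3
After step 5: a=3, c=11
Actual final a=3, c=11 ≠ expected a=3, c=12.
Step 3 is the only position where a single-operation replacement can produce the expected result.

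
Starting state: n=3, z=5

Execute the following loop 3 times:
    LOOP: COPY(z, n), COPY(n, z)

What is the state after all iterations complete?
n=3, z=3

Iteration trace:
Start: n=3, z=5
After iteration 1: n=3, z=3
After iteration 2: n=3, z=3
After iteration 3: n=3, z=3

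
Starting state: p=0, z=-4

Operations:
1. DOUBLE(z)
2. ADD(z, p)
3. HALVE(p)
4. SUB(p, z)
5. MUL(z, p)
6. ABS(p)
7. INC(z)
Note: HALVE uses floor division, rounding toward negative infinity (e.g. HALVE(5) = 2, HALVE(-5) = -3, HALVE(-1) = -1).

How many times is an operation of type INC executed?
1

Counting INC operations:
Step 7: INC(z) ← INC
Total: 1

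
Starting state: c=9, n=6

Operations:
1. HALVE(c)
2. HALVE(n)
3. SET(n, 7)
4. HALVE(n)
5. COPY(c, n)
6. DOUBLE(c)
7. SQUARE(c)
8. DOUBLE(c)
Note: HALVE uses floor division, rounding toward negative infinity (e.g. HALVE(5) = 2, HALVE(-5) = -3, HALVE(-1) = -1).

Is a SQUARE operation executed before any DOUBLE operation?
No

First SQUARE: step 7
First DOUBLE: step 6
Since 7 > 6, DOUBLE comes first.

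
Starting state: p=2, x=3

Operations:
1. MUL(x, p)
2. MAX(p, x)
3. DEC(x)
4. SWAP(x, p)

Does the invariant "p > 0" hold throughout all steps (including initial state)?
Yes

The invariant holds at every step.

State at each step:
Initial: p=2, x=3
After step 1: p=2, x=6
After step 2: p=6, x=6
After step 3: p=6, x=5
After step 4: p=5, x=6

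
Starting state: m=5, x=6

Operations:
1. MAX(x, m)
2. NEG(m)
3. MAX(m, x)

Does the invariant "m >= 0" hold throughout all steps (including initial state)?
No, violated after step 2

The invariant is violated after step 2.

State at each step:
Initial: m=5, x=6
After step 1: m=5, x=6
After step 2: m=-5, x=6
After step 3: m=6, x=6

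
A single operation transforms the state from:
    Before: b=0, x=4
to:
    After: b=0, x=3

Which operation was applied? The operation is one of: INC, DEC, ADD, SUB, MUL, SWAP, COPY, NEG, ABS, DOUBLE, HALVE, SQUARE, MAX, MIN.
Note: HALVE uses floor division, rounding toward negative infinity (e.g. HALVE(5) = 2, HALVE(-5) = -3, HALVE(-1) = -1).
DEC(x)

Analyzing the change:
Before: b=0, x=4
After: b=0, x=3
Variable x changed from 4 to 3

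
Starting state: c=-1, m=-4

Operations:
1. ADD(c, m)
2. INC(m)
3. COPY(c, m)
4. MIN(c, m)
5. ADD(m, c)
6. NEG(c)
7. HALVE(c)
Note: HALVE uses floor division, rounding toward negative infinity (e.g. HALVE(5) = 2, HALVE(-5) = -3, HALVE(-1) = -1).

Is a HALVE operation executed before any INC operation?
No

First HALVE: step 7
First INC: step 2
Since 7 > 2, INC comes first.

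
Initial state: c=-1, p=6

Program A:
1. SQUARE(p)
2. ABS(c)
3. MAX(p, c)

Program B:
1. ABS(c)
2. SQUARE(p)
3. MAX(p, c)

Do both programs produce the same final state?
Yes

Program A final state: c=1, p=36
Program B final state: c=1, p=36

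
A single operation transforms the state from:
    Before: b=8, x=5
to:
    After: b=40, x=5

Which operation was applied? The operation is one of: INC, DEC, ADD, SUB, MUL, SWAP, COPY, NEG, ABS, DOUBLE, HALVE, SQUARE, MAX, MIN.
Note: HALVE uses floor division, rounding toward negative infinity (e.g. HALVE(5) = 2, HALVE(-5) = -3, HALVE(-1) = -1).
MUL(b, x)

Analyzing the change:
Before: b=8, x=5
After: b=40, x=5
Variable b changed from 8 to 40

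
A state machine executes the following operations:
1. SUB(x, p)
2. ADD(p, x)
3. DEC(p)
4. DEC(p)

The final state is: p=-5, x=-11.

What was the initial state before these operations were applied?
p=8, x=-3

Working backwards:
Final state: p=-5, x=-11
Before step 4 (DEC(p)): p=-4, x=-11
Before step 3 (DEC(p)): p=-3, x=-11
Before step 2 (ADD(p, x)): p=8, x=-11
Before step 1 (SUB(x, p)): p=8, x=-3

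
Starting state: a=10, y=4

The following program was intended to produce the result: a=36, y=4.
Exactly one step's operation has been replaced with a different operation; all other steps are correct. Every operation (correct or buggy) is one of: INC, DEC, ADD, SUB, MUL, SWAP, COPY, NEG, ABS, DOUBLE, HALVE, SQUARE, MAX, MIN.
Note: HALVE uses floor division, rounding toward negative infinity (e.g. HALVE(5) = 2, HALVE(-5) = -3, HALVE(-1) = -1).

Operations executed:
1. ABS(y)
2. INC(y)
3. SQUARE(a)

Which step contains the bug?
Step 2

Trace with buggy code:
Initial: a=10, y=4
After step 1: a=10, y=4
After step 2: a=10, y=5
After step 3: a=100, y=5
Actual final a=100, y=5 ≠ expected a=36, y=4.
Step 2 is the only position where a single-operation replacement can produce the expected result.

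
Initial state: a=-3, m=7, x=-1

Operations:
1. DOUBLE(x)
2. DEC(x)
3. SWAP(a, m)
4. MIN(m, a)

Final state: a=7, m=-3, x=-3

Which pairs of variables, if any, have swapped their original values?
(m, a)

Comparing initial and final values:
x: -1 → -3
m: 7 → -3
a: -3 → 7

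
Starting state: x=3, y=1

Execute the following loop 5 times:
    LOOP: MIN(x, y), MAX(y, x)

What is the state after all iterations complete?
x=1, y=1

Iteration trace:
Start: x=3, y=1
After iteration 1: x=1, y=1
After iteration 2: x=1, y=1
After iteration 3: x=1, y=1
After iteration 4: x=1, y=1
After iteration 5: x=1, y=1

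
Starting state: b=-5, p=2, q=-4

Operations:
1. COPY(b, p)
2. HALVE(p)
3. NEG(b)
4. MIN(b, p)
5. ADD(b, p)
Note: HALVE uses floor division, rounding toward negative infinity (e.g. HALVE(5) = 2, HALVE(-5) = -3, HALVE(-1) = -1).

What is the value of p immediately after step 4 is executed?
p = 1

Tracing p through execution:
Initial: p = 2
After step 1 (COPY(b, p)): p = 2
After step 2 (HALVE(p)): p = 1
After step 3 (NEG(b)): p = 1
After step 4 (MIN(b, p)): p = 1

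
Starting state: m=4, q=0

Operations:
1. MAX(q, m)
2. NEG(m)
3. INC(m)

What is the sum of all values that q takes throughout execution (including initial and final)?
12

Values of q at each step:
Initial: q = 0
After step 1: q = 4
After step 2: q = 4
After step 3: q = 4
Sum = 0 + 4 + 4 + 4 = 12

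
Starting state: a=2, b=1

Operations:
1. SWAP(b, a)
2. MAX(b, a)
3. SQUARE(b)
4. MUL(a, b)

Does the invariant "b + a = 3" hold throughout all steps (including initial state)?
No, violated after step 3

The invariant is violated after step 3.

State at each step:
Initial: a=2, b=1
After step 1: a=1, b=2
After step 2: a=1, b=2
After step 3: a=1, b=4
After step 4: a=4, b=4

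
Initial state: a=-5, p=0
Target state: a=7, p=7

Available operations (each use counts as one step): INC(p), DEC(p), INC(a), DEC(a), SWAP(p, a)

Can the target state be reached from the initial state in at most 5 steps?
No

The target state cannot be reached within 5 steps.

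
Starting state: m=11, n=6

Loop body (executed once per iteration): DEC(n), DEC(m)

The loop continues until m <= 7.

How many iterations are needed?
4

Tracing iterations:
Initial: m=11, n=6
After iteration 1: m=10, n=5
After iteration 2: m=9, n=4
After iteration 3: m=8, n=3
After iteration 4: m=7, n=2
m <= 7 now holds, so the loop exits after 4 iterations.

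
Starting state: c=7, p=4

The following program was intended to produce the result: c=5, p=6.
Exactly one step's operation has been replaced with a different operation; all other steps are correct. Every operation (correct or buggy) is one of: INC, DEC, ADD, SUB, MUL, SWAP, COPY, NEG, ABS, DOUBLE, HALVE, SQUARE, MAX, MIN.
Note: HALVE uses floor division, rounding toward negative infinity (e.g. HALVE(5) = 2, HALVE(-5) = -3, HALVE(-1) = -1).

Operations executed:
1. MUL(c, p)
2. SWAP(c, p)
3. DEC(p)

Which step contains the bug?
Step 1

Trace with buggy code:
Initial: c=7, p=4
After step 1: c=28, p=4
After step 2: c=4, p=28
After step 3: c=4, p=27
Actual final c=4, p=27 ≠ expected c=5, p=6.
Step 1 is the only position where a single-operation replacement can produce the expected result.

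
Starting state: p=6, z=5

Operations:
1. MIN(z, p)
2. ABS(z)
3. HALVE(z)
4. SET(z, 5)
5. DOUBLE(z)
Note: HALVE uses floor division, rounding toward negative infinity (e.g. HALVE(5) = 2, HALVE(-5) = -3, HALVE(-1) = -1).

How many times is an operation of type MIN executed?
1

Counting MIN operations:
Step 1: MIN(z, p) ← MIN
Total: 1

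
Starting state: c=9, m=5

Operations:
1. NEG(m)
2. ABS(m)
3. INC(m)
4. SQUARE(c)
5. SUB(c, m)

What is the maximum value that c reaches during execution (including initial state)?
81

Values of c at each step:
Initial: c = 9
After step 1: c = 9
After step 2: c = 9
After step 3: c = 9
After step 4: c = 81 ← maximum
After step 5: c = 75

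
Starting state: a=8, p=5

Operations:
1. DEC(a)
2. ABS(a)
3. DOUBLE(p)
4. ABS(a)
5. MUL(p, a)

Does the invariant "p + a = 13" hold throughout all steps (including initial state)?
No, violated after step 1

The invariant is violated after step 1.

State at each step:
Initial: a=8, p=5
After step 1: a=7, p=5
After step 2: a=7, p=5
After step 3: a=7, p=10
After step 4: a=7, p=10
After step 5: a=7, p=70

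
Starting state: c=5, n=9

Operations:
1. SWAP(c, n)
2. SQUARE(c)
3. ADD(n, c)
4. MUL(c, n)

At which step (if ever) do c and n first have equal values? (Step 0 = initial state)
Never

c and n never become equal during execution.

Comparing values at each step:
Initial: c=5, n=9
After step 1: c=9, n=5
After step 2: c=81, n=5
After step 3: c=81, n=86
After step 4: c=6966, n=86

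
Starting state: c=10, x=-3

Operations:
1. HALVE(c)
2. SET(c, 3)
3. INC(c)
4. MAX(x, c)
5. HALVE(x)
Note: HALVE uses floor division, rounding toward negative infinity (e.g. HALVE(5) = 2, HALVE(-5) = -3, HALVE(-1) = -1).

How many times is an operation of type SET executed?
1

Counting SET operations:
Step 2: SET(c, 3) ← SET
Total: 1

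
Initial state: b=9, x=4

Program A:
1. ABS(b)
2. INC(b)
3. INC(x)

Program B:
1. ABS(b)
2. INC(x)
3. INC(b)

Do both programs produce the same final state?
Yes

Program A final state: b=10, x=5
Program B final state: b=10, x=5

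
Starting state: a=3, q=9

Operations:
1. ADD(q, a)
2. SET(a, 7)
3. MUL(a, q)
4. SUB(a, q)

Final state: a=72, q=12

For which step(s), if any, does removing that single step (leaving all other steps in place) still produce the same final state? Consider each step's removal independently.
None - removing any single step changes the final result

Testing removal of each single step:
Without step 1: final = a=54, q=9 (different)
Without step 2: final = a=24, q=12 (different)
Without step 3: final = a=-5, q=12 (different)
Without step 4: final = a=84, q=12 (different)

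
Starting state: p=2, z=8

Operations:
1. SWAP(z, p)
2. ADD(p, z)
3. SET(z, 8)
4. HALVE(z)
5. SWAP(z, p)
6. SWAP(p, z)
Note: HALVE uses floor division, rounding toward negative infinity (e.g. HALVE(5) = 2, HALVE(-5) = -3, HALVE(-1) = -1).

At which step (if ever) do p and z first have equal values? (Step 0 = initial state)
Never

p and z never become equal during execution.

Comparing values at each step:
Initial: p=2, z=8
After step 1: p=8, z=2
After step 2: p=10, z=2
After step 3: p=10, z=8
After step 4: p=10, z=4
After step 5: p=4, z=10
After step 6: p=10, z=4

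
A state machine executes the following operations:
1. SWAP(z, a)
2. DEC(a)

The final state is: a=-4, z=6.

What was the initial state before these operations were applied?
a=6, z=-3

Working backwards:
Final state: a=-4, z=6
Before step 2 (DEC(a)): a=-3, z=6
Before step 1 (SWAP(z, a)): a=6, z=-3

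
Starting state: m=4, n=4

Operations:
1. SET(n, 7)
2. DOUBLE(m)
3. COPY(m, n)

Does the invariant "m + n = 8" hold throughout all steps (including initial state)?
No, violated after step 1

The invariant is violated after step 1.

State at each step:
Initial: m=4, n=4
After step 1: m=4, n=7
After step 2: m=8, n=7
After step 3: m=7, n=7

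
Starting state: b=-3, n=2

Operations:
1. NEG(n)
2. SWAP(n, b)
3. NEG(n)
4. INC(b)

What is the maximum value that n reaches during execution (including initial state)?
3

Values of n at each step:
Initial: n = 2
After step 1: n = -2
After step 2: n = -3
After step 3: n = 3 ← maximum
After step 4: n = 3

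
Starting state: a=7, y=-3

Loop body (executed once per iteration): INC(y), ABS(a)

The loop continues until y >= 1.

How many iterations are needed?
4

Tracing iterations:
Initial: a=7, y=-3
After iteration 1: a=7, y=-2
After iteration 2: a=7, y=-1
After iteration 3: a=7, y=0
After iteration 4: a=7, y=1
y >= 1 now holds, so the loop exits after 4 iterations.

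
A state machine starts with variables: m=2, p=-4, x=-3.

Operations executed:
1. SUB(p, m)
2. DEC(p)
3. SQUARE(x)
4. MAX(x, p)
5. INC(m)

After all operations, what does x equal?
x = 9

Tracing execution:
Step 1: SUB(p, m) → x = -3
Step 2: DEC(p) → x = -3
Step 3: SQUARE(x) → x = 9
Step 4: MAX(x, p) → x = 9
Step 5: INC(m) → x = 9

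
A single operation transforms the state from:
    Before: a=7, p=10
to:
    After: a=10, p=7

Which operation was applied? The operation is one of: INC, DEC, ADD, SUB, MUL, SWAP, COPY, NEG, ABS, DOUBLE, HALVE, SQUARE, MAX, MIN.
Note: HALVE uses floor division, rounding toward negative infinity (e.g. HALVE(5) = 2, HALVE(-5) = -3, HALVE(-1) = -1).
SWAP(p, a)

Analyzing the change:
Before: a=7, p=10
After: a=10, p=7
Variable p changed from 10 to 7
Variable a changed from 7 to 10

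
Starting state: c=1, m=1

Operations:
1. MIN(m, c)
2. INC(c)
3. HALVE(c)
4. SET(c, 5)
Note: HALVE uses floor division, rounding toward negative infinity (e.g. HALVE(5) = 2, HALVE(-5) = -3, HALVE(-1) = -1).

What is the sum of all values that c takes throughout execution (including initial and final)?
10

Values of c at each step:
Initial: c = 1
After step 1: c = 1
After step 2: c = 2
After step 3: c = 1
After step 4: c = 5
Sum = 1 + 1 + 2 + 1 + 5 = 10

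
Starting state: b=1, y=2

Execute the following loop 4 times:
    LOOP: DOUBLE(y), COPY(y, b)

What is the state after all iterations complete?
b=1, y=1

Iteration trace:
Start: b=1, y=2
After iteration 1: b=1, y=1
After iteration 2: b=1, y=1
After iteration 3: b=1, y=1
After iteration 4: b=1, y=1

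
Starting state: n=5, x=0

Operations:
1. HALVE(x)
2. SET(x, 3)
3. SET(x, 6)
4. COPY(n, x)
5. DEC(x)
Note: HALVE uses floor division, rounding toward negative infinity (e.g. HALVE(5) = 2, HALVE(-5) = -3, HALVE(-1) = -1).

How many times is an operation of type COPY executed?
1

Counting COPY operations:
Step 4: COPY(n, x) ← COPY
Total: 1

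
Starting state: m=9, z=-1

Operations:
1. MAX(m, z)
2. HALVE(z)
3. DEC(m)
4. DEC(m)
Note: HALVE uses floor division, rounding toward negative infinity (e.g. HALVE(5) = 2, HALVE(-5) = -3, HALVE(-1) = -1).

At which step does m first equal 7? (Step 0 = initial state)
Step 4

Tracing m:
Initial: m = 9
After step 1: m = 9
After step 2: m = 9
After step 3: m = 8
After step 4: m = 7 ← first occurrence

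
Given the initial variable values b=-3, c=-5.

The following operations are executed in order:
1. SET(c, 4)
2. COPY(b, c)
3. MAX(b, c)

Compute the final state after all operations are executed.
{b: 4, c: 4}

Step-by-step execution:
Initial: b=-3, c=-5
After step 1 (SET(c, 4)): b=-3, c=4
After step 2 (COPY(b, c)): b=4, c=4
After step 3 (MAX(b, c)): b=4, c=4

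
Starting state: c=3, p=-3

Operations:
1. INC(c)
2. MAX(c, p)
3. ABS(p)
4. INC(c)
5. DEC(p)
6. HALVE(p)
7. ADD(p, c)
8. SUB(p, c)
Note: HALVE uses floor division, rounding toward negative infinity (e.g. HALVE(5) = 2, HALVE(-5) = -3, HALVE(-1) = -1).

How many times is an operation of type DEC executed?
1

Counting DEC operations:
Step 5: DEC(p) ← DEC
Total: 1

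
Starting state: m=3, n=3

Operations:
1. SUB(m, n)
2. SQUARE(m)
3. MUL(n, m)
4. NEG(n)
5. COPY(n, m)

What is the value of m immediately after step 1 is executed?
m = 0

Tracing m through execution:
Initial: m = 3
After step 1 (SUB(m, n)): m = 0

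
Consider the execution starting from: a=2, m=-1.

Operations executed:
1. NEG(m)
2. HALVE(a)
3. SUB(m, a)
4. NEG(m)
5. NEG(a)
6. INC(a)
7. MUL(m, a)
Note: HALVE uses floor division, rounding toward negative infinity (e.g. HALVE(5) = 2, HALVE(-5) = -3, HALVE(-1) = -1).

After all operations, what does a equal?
a = 0

Tracing execution:
Step 1: NEG(m) → a = 2
Step 2: HALVE(a) → a = 1
Step 3: SUB(m, a) → a = 1
Step 4: NEG(m) → a = 1
Step 5: NEG(a) → a = -1
Step 6: INC(a) → a = 0
Step 7: MUL(m, a) → a = 0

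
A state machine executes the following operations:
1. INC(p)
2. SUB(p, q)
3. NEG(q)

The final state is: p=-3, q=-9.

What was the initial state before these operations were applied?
p=5, q=9

Working backwards:
Final state: p=-3, q=-9
Before step 3 (NEG(q)): p=-3, q=9
Before step 2 (SUB(p, q)): p=6, q=9
Before step 1 (INC(p)): p=5, q=9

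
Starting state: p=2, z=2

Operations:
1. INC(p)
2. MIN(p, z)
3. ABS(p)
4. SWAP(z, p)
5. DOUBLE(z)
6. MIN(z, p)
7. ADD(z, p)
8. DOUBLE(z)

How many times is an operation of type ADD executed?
1

Counting ADD operations:
Step 7: ADD(z, p) ← ADD
Total: 1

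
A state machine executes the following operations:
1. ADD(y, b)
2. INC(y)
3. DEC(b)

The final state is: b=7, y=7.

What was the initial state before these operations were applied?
b=8, y=-2

Working backwards:
Final state: b=7, y=7
Before step 3 (DEC(b)): b=8, y=7
Before step 2 (INC(y)): b=8, y=6
Before step 1 (ADD(y, b)): b=8, y=-2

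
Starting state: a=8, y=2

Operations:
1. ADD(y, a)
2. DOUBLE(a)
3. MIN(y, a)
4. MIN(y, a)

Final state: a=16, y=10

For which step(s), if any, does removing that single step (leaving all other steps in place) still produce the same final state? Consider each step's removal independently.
Step(s) 3, 4

Testing removal of each single step:
Without step 1: final = a=16, y=2 (different)
Without step 2: final = a=8, y=8 (different)
Without step 3: final = a=16, y=10 (same)
Without step 4: final = a=16, y=10 (same)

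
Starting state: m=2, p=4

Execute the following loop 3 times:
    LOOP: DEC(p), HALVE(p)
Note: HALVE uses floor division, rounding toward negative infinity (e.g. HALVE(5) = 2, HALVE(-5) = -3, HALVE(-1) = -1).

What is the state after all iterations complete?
m=2, p=-1

Iteration trace:
Start: m=2, p=4
After iteration 1: m=2, p=1
After iteration 2: m=2, p=0
After iteration 3: m=2, p=-1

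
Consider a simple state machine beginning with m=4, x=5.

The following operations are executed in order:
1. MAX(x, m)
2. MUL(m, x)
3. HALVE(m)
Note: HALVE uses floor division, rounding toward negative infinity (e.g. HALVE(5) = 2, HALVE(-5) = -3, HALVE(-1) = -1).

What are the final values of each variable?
{m: 10, x: 5}

Step-by-step execution:
Initial: m=4, x=5
After step 1 (MAX(x, m)): m=4, x=5
After step 2 (MUL(m, x)): m=20, x=5
After step 3 (HALVE(m)): m=10, x=5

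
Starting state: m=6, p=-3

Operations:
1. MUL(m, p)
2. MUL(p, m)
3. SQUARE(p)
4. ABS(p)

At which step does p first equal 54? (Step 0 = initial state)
Step 2

Tracing p:
Initial: p = -3
After step 1: p = -3
After step 2: p = 54 ← first occurrence
After step 3: p = 2916
After step 4: p = 2916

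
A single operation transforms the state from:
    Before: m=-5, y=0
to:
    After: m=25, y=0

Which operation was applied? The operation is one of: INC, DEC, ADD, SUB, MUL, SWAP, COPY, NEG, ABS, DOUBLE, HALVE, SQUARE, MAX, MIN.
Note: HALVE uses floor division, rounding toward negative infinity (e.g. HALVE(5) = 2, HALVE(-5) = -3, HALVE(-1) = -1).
SQUARE(m)

Analyzing the change:
Before: m=-5, y=0
After: m=25, y=0
Variable m changed from -5 to 25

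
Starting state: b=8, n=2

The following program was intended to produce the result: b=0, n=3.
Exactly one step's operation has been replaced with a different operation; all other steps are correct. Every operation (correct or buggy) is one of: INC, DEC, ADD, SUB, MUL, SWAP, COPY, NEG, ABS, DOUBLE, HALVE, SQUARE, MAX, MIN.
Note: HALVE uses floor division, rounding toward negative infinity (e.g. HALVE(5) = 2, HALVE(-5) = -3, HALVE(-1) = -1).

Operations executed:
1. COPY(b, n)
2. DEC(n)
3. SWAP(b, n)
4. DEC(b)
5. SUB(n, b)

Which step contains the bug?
Step 5

Trace with buggy code:
Initial: b=8, n=2
After step 1: b=2, n=2
After step 2: b=2, n=1
After step 3: b=1, n=2
After step 4: b=0, n=2
After step 5: b=0, n=2
Actual final b=0, n=2 ≠ expected b=0, n=3.
Step 5 is the only position where a single-operation replacement can produce the expected result.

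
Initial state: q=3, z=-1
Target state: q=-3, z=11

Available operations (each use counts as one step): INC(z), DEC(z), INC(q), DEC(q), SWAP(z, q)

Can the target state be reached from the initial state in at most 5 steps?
No

The target state cannot be reached within 5 steps.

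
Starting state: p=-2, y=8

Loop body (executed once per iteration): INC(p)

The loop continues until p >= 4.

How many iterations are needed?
6

Tracing iterations:
Initial: p=-2, y=8
After iteration 1: p=-1, y=8
After iteration 2: p=0, y=8
After iteration 3: p=1, y=8
After iteration 4: p=2, y=8
After iteration 5: p=3, y=8
After iteration 6: p=4, y=8
p >= 4 now holds, so the loop exits after 6 iterations.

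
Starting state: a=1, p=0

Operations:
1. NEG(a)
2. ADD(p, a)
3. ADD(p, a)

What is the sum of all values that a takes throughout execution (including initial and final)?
-2

Values of a at each step:
Initial: a = 1
After step 1: a = -1
After step 2: a = -1
After step 3: a = -1
Sum = 1 + -1 + -1 + -1 = -2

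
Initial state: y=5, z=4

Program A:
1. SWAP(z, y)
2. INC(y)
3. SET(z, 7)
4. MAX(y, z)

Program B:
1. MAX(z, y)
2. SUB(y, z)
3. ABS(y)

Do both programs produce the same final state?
No

Program A final state: y=7, z=7
Program B final state: y=0, z=5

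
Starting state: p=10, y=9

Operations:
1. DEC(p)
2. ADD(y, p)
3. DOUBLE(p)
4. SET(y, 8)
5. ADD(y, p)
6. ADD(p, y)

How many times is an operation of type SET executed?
1

Counting SET operations:
Step 4: SET(y, 8) ← SET
Total: 1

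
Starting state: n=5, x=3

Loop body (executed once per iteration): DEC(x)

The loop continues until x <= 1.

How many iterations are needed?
2

Tracing iterations:
Initial: n=5, x=3
After iteration 1: n=5, x=2
After iteration 2: n=5, x=1
x <= 1 now holds, so the loop exits after 2 iterations.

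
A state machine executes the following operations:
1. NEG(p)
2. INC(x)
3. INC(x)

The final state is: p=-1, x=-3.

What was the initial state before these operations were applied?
p=1, x=-5

Working backwards:
Final state: p=-1, x=-3
Before step 3 (INC(x)): p=-1, x=-4
Before step 2 (INC(x)): p=-1, x=-5
Before step 1 (NEG(p)): p=1, x=-5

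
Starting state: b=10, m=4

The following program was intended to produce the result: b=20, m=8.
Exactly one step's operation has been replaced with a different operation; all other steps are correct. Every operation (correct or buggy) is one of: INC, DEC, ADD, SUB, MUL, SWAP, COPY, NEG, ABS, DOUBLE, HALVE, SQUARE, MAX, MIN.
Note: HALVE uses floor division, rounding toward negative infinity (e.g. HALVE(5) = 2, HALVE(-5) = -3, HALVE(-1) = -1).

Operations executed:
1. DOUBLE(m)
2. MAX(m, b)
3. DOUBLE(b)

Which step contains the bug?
Step 2

Trace with buggy code:
Initial: b=10, m=4
After step 1: b=10, m=8
After step 2: b=10, m=10
After step 3: b=20, m=10
Actual final b=20, m=10 ≠ expected b=20, m=8.
Step 2 is the only position where a single-operation replacement can produce the expected result.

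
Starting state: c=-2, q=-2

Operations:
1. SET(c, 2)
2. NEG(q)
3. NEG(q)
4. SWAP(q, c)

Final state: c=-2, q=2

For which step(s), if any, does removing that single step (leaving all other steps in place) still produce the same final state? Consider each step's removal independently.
None - removing any single step changes the final result

Testing removal of each single step:
Without step 1: final = c=-2, q=-2 (different)
Without step 2: final = c=2, q=2 (different)
Without step 3: final = c=2, q=2 (different)
Without step 4: final = c=2, q=-2 (different)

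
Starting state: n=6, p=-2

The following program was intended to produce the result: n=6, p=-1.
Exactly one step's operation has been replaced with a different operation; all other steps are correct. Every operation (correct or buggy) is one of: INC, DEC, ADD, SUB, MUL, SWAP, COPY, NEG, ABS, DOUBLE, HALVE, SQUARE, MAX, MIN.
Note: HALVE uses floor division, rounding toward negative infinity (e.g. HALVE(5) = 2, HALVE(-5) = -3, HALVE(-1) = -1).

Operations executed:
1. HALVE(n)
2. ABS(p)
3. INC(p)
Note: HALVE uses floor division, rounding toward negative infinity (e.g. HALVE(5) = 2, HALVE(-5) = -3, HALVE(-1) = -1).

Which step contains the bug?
Step 2

Trace with buggy code:
Initial: n=6, p=-2
After step 1: n=3, p=-2
After step 2: n=3, p=2
After step 3: n=3, p=3
Actual final n=3, p=3 ≠ expected n=6, p=-1.
Step 2 is the only position where a single-operation replacement can produce the expected result.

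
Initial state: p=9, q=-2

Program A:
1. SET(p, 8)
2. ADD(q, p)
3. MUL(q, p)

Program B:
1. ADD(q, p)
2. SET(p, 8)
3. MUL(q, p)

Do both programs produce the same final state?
No

Program A final state: p=8, q=48
Program B final state: p=8, q=56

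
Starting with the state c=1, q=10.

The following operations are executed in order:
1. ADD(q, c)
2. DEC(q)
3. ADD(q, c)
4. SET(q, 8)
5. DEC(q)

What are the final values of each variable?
{c: 1, q: 7}

Step-by-step execution:
Initial: c=1, q=10
After step 1 (ADD(q, c)): c=1, q=11
After step 2 (DEC(q)): c=1, q=10
After step 3 (ADD(q, c)): c=1, q=11
After step 4 (SET(q, 8)): c=1, q=8
After step 5 (DEC(q)): c=1, q=7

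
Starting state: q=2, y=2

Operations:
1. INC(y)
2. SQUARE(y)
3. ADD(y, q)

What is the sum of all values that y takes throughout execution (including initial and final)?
25

Values of y at each step:
Initial: y = 2
After step 1: y = 3
After step 2: y = 9
After step 3: y = 11
Sum = 2 + 3 + 9 + 11 = 25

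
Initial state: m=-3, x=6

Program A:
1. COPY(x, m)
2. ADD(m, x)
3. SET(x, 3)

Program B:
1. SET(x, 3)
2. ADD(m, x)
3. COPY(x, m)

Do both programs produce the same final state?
No

Program A final state: m=-6, x=3
Program B final state: m=0, x=0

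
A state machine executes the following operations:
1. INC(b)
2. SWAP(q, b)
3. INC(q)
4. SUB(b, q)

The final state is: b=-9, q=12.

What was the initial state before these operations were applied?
b=10, q=3

Working backwards:
Final state: b=-9, q=12
Before step 4 (SUB(b, q)): b=3, q=12
Before step 3 (INC(q)): b=3, q=11
Before step 2 (SWAP(q, b)): b=11, q=3
Before step 1 (INC(b)): b=10, q=3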